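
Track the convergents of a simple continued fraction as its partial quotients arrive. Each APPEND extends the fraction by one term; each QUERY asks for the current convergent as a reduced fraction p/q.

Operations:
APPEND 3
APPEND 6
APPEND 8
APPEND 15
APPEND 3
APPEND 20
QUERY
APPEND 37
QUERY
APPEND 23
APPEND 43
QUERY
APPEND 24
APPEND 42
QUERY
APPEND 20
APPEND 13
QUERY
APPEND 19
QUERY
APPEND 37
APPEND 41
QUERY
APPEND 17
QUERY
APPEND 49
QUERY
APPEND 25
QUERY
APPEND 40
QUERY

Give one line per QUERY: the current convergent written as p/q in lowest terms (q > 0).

APPEND 3: p_0 = 3·1 + 0 = 3, q_0 = 3·0 + 1 = 1 → 3/1
APPEND 6: p_1 = 6·3 + 1 = 19, q_1 = 6·1 + 0 = 6 → 19/6
APPEND 8: p_2 = 8·19 + 3 = 155, q_2 = 8·6 + 1 = 49 → 155/49
APPEND 15: p_3 = 15·155 + 19 = 2344, q_3 = 15·49 + 6 = 741 → 2344/741
APPEND 3: p_4 = 3·2344 + 155 = 7187, q_4 = 3·741 + 49 = 2272 → 7187/2272
APPEND 20: p_5 = 20·7187 + 2344 = 146084, q_5 = 20·2272 + 741 = 46181 → 146084/46181
APPEND 37: p_6 = 37·146084 + 7187 = 5412295, q_6 = 37·46181 + 2272 = 1710969 → 5412295/1710969
APPEND 23: p_7 = 23·5412295 + 146084 = 124628869, q_7 = 23·1710969 + 46181 = 39398468 → 124628869/39398468
APPEND 43: p_8 = 43·124628869 + 5412295 = 5364453662, q_8 = 43·39398468 + 1710969 = 1695845093 → 5364453662/1695845093
APPEND 24: p_9 = 24·5364453662 + 124628869 = 128871516757, q_9 = 24·1695845093 + 39398468 = 40739680700 → 128871516757/40739680700
APPEND 42: p_10 = 42·128871516757 + 5364453662 = 5417968157456, q_10 = 42·40739680700 + 1695845093 = 1712762434493 → 5417968157456/1712762434493
APPEND 20: p_11 = 20·5417968157456 + 128871516757 = 108488234665877, q_11 = 20·1712762434493 + 40739680700 = 34295988370560 → 108488234665877/34295988370560
APPEND 13: p_12 = 13·108488234665877 + 5417968157456 = 1415765018813857, q_12 = 13·34295988370560 + 1712762434493 = 447560611251773 → 1415765018813857/447560611251773
APPEND 19: p_13 = 19·1415765018813857 + 108488234665877 = 27008023592129160, q_13 = 19·447560611251773 + 34295988370560 = 8537947602154247 → 27008023592129160/8537947602154247
APPEND 37: p_14 = 37·27008023592129160 + 1415765018813857 = 1000712637927592777, q_14 = 37·8537947602154247 + 447560611251773 = 316351621890958912 → 1000712637927592777/316351621890958912
APPEND 41: p_15 = 41·1000712637927592777 + 27008023592129160 = 41056226178623433017, q_15 = 41·316351621890958912 + 8537947602154247 = 12978954445131469639 → 41056226178623433017/12978954445131469639
APPEND 17: p_16 = 17·41056226178623433017 + 1000712637927592777 = 698956557674525954066, q_16 = 17·12978954445131469639 + 316351621890958912 = 220958577189125942775 → 698956557674525954066/220958577189125942775
APPEND 49: p_17 = 49·698956557674525954066 + 41056226178623433017 = 34289927552230395182251, q_17 = 49·220958577189125942775 + 12978954445131469639 = 10839949236712302665614 → 34289927552230395182251/10839949236712302665614
APPEND 25: p_18 = 25·34289927552230395182251 + 698956557674525954066 = 857947145363434405510341, q_18 = 25·10839949236712302665614 + 220958577189125942775 = 271219689494996692583125 → 857947145363434405510341/271219689494996692583125
APPEND 40: p_19 = 40·857947145363434405510341 + 34289927552230395182251 = 34352175742089606615595891, q_19 = 40·271219689494996692583125 + 10839949236712302665614 = 10859627529036580005990614 → 34352175742089606615595891/10859627529036580005990614

146084/46181
5412295/1710969
5364453662/1695845093
5417968157456/1712762434493
1415765018813857/447560611251773
27008023592129160/8537947602154247
41056226178623433017/12978954445131469639
698956557674525954066/220958577189125942775
34289927552230395182251/10839949236712302665614
857947145363434405510341/271219689494996692583125
34352175742089606615595891/10859627529036580005990614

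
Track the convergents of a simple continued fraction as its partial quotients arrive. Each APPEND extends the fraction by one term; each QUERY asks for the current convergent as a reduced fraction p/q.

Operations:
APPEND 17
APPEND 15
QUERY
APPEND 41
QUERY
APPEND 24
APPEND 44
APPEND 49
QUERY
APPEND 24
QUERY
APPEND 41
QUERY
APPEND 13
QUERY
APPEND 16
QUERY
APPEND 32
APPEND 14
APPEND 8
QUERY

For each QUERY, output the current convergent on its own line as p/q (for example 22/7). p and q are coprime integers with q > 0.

APPEND 17: p_0 = 17·1 + 0 = 17, q_0 = 17·0 + 1 = 1 → 17/1
APPEND 15: p_1 = 15·17 + 1 = 256, q_1 = 15·1 + 0 = 15 → 256/15
APPEND 41: p_2 = 41·256 + 17 = 10513, q_2 = 41·15 + 1 = 616 → 10513/616
APPEND 24: p_3 = 24·10513 + 256 = 252568, q_3 = 24·616 + 15 = 14799 → 252568/14799
APPEND 44: p_4 = 44·252568 + 10513 = 11123505, q_4 = 44·14799 + 616 = 651772 → 11123505/651772
APPEND 49: p_5 = 49·11123505 + 252568 = 545304313, q_5 = 49·651772 + 14799 = 31951627 → 545304313/31951627
APPEND 24: p_6 = 24·545304313 + 11123505 = 13098427017, q_6 = 24·31951627 + 651772 = 767490820 → 13098427017/767490820
APPEND 41: p_7 = 41·13098427017 + 545304313 = 537580812010, q_7 = 41·767490820 + 31951627 = 31499075247 → 537580812010/31499075247
APPEND 13: p_8 = 13·537580812010 + 13098427017 = 7001648983147, q_8 = 13·31499075247 + 767490820 = 410255469031 → 7001648983147/410255469031
APPEND 16: p_9 = 16·7001648983147 + 537580812010 = 112563964542362, q_9 = 16·410255469031 + 31499075247 = 6595586579743 → 112563964542362/6595586579743
APPEND 32: p_10 = 32·112563964542362 + 7001648983147 = 3609048514338731, q_10 = 32·6595586579743 + 410255469031 = 211469026020807 → 3609048514338731/211469026020807
APPEND 14: p_11 = 14·3609048514338731 + 112563964542362 = 50639243165284596, q_11 = 14·211469026020807 + 6595586579743 = 2967161950871041 → 50639243165284596/2967161950871041
APPEND 8: p_12 = 8·50639243165284596 + 3609048514338731 = 408722993836615499, q_12 = 8·2967161950871041 + 211469026020807 = 23948764632989135 → 408722993836615499/23948764632989135

256/15
10513/616
545304313/31951627
13098427017/767490820
537580812010/31499075247
7001648983147/410255469031
112563964542362/6595586579743
408722993836615499/23948764632989135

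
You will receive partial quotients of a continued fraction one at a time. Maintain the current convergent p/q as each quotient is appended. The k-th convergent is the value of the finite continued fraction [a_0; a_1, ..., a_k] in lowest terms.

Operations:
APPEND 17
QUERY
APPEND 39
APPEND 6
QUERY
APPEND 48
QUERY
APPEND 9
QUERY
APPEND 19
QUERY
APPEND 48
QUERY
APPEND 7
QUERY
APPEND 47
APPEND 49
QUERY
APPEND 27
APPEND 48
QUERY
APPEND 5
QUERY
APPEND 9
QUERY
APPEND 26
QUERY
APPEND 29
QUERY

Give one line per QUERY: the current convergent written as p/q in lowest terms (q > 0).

17/1
4001/235
192712/11319
1738409/102106
33222483/1951333
1596417593/93766090
11208145634/658313963
25901792002793/1521349909162
33619986432217289/1974680489255962
168799808924424247/9914509928349535
1552818266752035512/91205269844401777
40542074744477347559/2381251525882795737
1177272985856595114723/69147499520445478150

APPEND 17: p_0 = 17·1 + 0 = 17, q_0 = 17·0 + 1 = 1 → 17/1
APPEND 39: p_1 = 39·17 + 1 = 664, q_1 = 39·1 + 0 = 39 → 664/39
APPEND 6: p_2 = 6·664 + 17 = 4001, q_2 = 6·39 + 1 = 235 → 4001/235
APPEND 48: p_3 = 48·4001 + 664 = 192712, q_3 = 48·235 + 39 = 11319 → 192712/11319
APPEND 9: p_4 = 9·192712 + 4001 = 1738409, q_4 = 9·11319 + 235 = 102106 → 1738409/102106
APPEND 19: p_5 = 19·1738409 + 192712 = 33222483, q_5 = 19·102106 + 11319 = 1951333 → 33222483/1951333
APPEND 48: p_6 = 48·33222483 + 1738409 = 1596417593, q_6 = 48·1951333 + 102106 = 93766090 → 1596417593/93766090
APPEND 7: p_7 = 7·1596417593 + 33222483 = 11208145634, q_7 = 7·93766090 + 1951333 = 658313963 → 11208145634/658313963
APPEND 47: p_8 = 47·11208145634 + 1596417593 = 528379262391, q_8 = 47·658313963 + 93766090 = 31034522351 → 528379262391/31034522351
APPEND 49: p_9 = 49·528379262391 + 11208145634 = 25901792002793, q_9 = 49·31034522351 + 658313963 = 1521349909162 → 25901792002793/1521349909162
APPEND 27: p_10 = 27·25901792002793 + 528379262391 = 699876763337802, q_10 = 27·1521349909162 + 31034522351 = 41107482069725 → 699876763337802/41107482069725
APPEND 48: p_11 = 48·699876763337802 + 25901792002793 = 33619986432217289, q_11 = 48·41107482069725 + 1521349909162 = 1974680489255962 → 33619986432217289/1974680489255962
APPEND 5: p_12 = 5·33619986432217289 + 699876763337802 = 168799808924424247, q_12 = 5·1974680489255962 + 41107482069725 = 9914509928349535 → 168799808924424247/9914509928349535
APPEND 9: p_13 = 9·168799808924424247 + 33619986432217289 = 1552818266752035512, q_13 = 9·9914509928349535 + 1974680489255962 = 91205269844401777 → 1552818266752035512/91205269844401777
APPEND 26: p_14 = 26·1552818266752035512 + 168799808924424247 = 40542074744477347559, q_14 = 26·91205269844401777 + 9914509928349535 = 2381251525882795737 → 40542074744477347559/2381251525882795737
APPEND 29: p_15 = 29·40542074744477347559 + 1552818266752035512 = 1177272985856595114723, q_15 = 29·2381251525882795737 + 91205269844401777 = 69147499520445478150 → 1177272985856595114723/69147499520445478150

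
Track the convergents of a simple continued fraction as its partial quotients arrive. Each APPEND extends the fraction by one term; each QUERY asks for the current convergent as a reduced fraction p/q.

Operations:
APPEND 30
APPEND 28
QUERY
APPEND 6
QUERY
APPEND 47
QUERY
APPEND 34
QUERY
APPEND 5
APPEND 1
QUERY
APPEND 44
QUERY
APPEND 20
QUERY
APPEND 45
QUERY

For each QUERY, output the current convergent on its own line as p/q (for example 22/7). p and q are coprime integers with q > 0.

841/28
5076/169
239413/7971
8145118/271183
49110121/1635069
2201810327/73306922
44085316661/1467773509
1986041060072/66123114827

APPEND 30: p_0 = 30·1 + 0 = 30, q_0 = 30·0 + 1 = 1 → 30/1
APPEND 28: p_1 = 28·30 + 1 = 841, q_1 = 28·1 + 0 = 28 → 841/28
APPEND 6: p_2 = 6·841 + 30 = 5076, q_2 = 6·28 + 1 = 169 → 5076/169
APPEND 47: p_3 = 47·5076 + 841 = 239413, q_3 = 47·169 + 28 = 7971 → 239413/7971
APPEND 34: p_4 = 34·239413 + 5076 = 8145118, q_4 = 34·7971 + 169 = 271183 → 8145118/271183
APPEND 5: p_5 = 5·8145118 + 239413 = 40965003, q_5 = 5·271183 + 7971 = 1363886 → 40965003/1363886
APPEND 1: p_6 = 1·40965003 + 8145118 = 49110121, q_6 = 1·1363886 + 271183 = 1635069 → 49110121/1635069
APPEND 44: p_7 = 44·49110121 + 40965003 = 2201810327, q_7 = 44·1635069 + 1363886 = 73306922 → 2201810327/73306922
APPEND 20: p_8 = 20·2201810327 + 49110121 = 44085316661, q_8 = 20·73306922 + 1635069 = 1467773509 → 44085316661/1467773509
APPEND 45: p_9 = 45·44085316661 + 2201810327 = 1986041060072, q_9 = 45·1467773509 + 73306922 = 66123114827 → 1986041060072/66123114827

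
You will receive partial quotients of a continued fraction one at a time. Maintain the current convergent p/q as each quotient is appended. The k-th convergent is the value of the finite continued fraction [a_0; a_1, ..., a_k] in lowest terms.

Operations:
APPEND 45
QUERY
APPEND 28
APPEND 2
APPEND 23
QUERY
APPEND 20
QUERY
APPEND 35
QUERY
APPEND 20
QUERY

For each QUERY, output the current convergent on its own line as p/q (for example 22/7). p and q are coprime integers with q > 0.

45/1
60302/1339
1208607/26837
42361547/940634
848439547/18839517

APPEND 45: p_0 = 45·1 + 0 = 45, q_0 = 45·0 + 1 = 1 → 45/1
APPEND 28: p_1 = 28·45 + 1 = 1261, q_1 = 28·1 + 0 = 28 → 1261/28
APPEND 2: p_2 = 2·1261 + 45 = 2567, q_2 = 2·28 + 1 = 57 → 2567/57
APPEND 23: p_3 = 23·2567 + 1261 = 60302, q_3 = 23·57 + 28 = 1339 → 60302/1339
APPEND 20: p_4 = 20·60302 + 2567 = 1208607, q_4 = 20·1339 + 57 = 26837 → 1208607/26837
APPEND 35: p_5 = 35·1208607 + 60302 = 42361547, q_5 = 35·26837 + 1339 = 940634 → 42361547/940634
APPEND 20: p_6 = 20·42361547 + 1208607 = 848439547, q_6 = 20·940634 + 26837 = 18839517 → 848439547/18839517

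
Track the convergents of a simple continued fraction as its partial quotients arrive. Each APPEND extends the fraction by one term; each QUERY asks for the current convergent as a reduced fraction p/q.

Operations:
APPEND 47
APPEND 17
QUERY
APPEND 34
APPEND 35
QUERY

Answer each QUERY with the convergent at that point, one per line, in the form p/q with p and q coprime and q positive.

800/17
954445/20282

APPEND 47: p_0 = 47·1 + 0 = 47, q_0 = 47·0 + 1 = 1 → 47/1
APPEND 17: p_1 = 17·47 + 1 = 800, q_1 = 17·1 + 0 = 17 → 800/17
APPEND 34: p_2 = 34·800 + 47 = 27247, q_2 = 34·17 + 1 = 579 → 27247/579
APPEND 35: p_3 = 35·27247 + 800 = 954445, q_3 = 35·579 + 17 = 20282 → 954445/20282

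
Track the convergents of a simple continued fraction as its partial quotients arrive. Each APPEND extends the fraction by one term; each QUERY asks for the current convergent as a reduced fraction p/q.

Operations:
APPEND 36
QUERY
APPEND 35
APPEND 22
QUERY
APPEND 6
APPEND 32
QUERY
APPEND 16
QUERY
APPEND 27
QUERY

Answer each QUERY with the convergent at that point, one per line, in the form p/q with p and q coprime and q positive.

36/1
27778/771
5401506/149923
86592025/2403429
2343386181/65042506

APPEND 36: p_0 = 36·1 + 0 = 36, q_0 = 36·0 + 1 = 1 → 36/1
APPEND 35: p_1 = 35·36 + 1 = 1261, q_1 = 35·1 + 0 = 35 → 1261/35
APPEND 22: p_2 = 22·1261 + 36 = 27778, q_2 = 22·35 + 1 = 771 → 27778/771
APPEND 6: p_3 = 6·27778 + 1261 = 167929, q_3 = 6·771 + 35 = 4661 → 167929/4661
APPEND 32: p_4 = 32·167929 + 27778 = 5401506, q_4 = 32·4661 + 771 = 149923 → 5401506/149923
APPEND 16: p_5 = 16·5401506 + 167929 = 86592025, q_5 = 16·149923 + 4661 = 2403429 → 86592025/2403429
APPEND 27: p_6 = 27·86592025 + 5401506 = 2343386181, q_6 = 27·2403429 + 149923 = 65042506 → 2343386181/65042506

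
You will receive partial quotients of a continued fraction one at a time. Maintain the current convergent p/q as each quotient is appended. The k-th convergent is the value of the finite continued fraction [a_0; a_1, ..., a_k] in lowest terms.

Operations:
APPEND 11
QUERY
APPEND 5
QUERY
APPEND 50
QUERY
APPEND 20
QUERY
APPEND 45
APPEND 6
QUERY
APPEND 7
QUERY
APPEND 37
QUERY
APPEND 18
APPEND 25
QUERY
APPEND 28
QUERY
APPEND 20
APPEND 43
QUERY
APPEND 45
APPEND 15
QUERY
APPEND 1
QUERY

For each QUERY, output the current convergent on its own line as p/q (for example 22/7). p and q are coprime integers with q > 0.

APPEND 11: p_0 = 11·1 + 0 = 11, q_0 = 11·0 + 1 = 1 → 11/1
APPEND 5: p_1 = 5·11 + 1 = 56, q_1 = 5·1 + 0 = 5 → 56/5
APPEND 50: p_2 = 50·56 + 11 = 2811, q_2 = 50·5 + 1 = 251 → 2811/251
APPEND 20: p_3 = 20·2811 + 56 = 56276, q_3 = 20·251 + 5 = 5025 → 56276/5025
APPEND 45: p_4 = 45·56276 + 2811 = 2535231, q_4 = 45·5025 + 251 = 226376 → 2535231/226376
APPEND 6: p_5 = 6·2535231 + 56276 = 15267662, q_5 = 6·226376 + 5025 = 1363281 → 15267662/1363281
APPEND 7: p_6 = 7·15267662 + 2535231 = 109408865, q_6 = 7·1363281 + 226376 = 9769343 → 109408865/9769343
APPEND 37: p_7 = 37·109408865 + 15267662 = 4063395667, q_7 = 37·9769343 + 1363281 = 362828972 → 4063395667/362828972
APPEND 18: p_8 = 18·4063395667 + 109408865 = 73250530871, q_8 = 18·362828972 + 9769343 = 6540690839 → 73250530871/6540690839
APPEND 25: p_9 = 25·73250530871 + 4063395667 = 1835326667442, q_9 = 25·6540690839 + 362828972 = 163880099947 → 1835326667442/163880099947
APPEND 28: p_10 = 28·1835326667442 + 73250530871 = 51462397219247, q_10 = 28·163880099947 + 6540690839 = 4595183489355 → 51462397219247/4595183489355
APPEND 20: p_11 = 20·51462397219247 + 1835326667442 = 1031083271052382, q_11 = 20·4595183489355 + 163880099947 = 92067549887047 → 1031083271052382/92067549887047
APPEND 43: p_12 = 43·1031083271052382 + 51462397219247 = 44388043052471673, q_12 = 43·92067549887047 + 4595183489355 = 3963499828632376 → 44388043052471673/3963499828632376
APPEND 45: p_13 = 45·44388043052471673 + 1031083271052382 = 1998493020632277667, q_13 = 45·3963499828632376 + 92067549887047 = 178449559838343967 → 1998493020632277667/178449559838343967
APPEND 15: p_14 = 15·1998493020632277667 + 44388043052471673 = 30021783352536636678, q_14 = 15·178449559838343967 + 3963499828632376 = 2680706897403791881 → 30021783352536636678/2680706897403791881
APPEND 1: p_15 = 1·30021783352536636678 + 1998493020632277667 = 32020276373168914345, q_15 = 1·2680706897403791881 + 178449559838343967 = 2859156457242135848 → 32020276373168914345/2859156457242135848

11/1
56/5
2811/251
56276/5025
15267662/1363281
109408865/9769343
4063395667/362828972
1835326667442/163880099947
51462397219247/4595183489355
44388043052471673/3963499828632376
30021783352536636678/2680706897403791881
32020276373168914345/2859156457242135848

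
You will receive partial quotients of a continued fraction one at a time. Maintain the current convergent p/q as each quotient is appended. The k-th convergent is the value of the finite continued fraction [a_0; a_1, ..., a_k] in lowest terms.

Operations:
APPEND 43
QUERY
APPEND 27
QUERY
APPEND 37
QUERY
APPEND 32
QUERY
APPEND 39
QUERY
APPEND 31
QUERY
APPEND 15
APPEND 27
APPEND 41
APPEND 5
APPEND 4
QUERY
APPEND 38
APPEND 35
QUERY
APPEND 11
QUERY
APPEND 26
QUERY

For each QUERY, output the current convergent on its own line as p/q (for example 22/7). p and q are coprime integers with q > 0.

43/1
1162/27
43037/1000
1378346/32027
53798531/1250053
1669132807/38783670
587966121785191/13661875162278
787483757645099111/18297831100546753
8684804070996756333/201798546941025268
226592389603560763769/5265060051567203721

APPEND 43: p_0 = 43·1 + 0 = 43, q_0 = 43·0 + 1 = 1 → 43/1
APPEND 27: p_1 = 27·43 + 1 = 1162, q_1 = 27·1 + 0 = 27 → 1162/27
APPEND 37: p_2 = 37·1162 + 43 = 43037, q_2 = 37·27 + 1 = 1000 → 43037/1000
APPEND 32: p_3 = 32·43037 + 1162 = 1378346, q_3 = 32·1000 + 27 = 32027 → 1378346/32027
APPEND 39: p_4 = 39·1378346 + 43037 = 53798531, q_4 = 39·32027 + 1000 = 1250053 → 53798531/1250053
APPEND 31: p_5 = 31·53798531 + 1378346 = 1669132807, q_5 = 31·1250053 + 32027 = 38783670 → 1669132807/38783670
APPEND 15: p_6 = 15·1669132807 + 53798531 = 25090790636, q_6 = 15·38783670 + 1250053 = 583005103 → 25090790636/583005103
APPEND 27: p_7 = 27·25090790636 + 1669132807 = 679120479979, q_7 = 27·583005103 + 38783670 = 15779921451 → 679120479979/15779921451
APPEND 41: p_8 = 41·679120479979 + 25090790636 = 27869030469775, q_8 = 41·15779921451 + 583005103 = 647559784594 → 27869030469775/647559784594
APPEND 5: p_9 = 5·27869030469775 + 679120479979 = 140024272828854, q_9 = 5·647559784594 + 15779921451 = 3253578844421 → 140024272828854/3253578844421
APPEND 4: p_10 = 4·140024272828854 + 27869030469775 = 587966121785191, q_10 = 4·3253578844421 + 647559784594 = 13661875162278 → 587966121785191/13661875162278
APPEND 38: p_11 = 38·587966121785191 + 140024272828854 = 22482736900666112, q_11 = 38·13661875162278 + 3253578844421 = 522404835010985 → 22482736900666112/522404835010985
APPEND 35: p_12 = 35·22482736900666112 + 587966121785191 = 787483757645099111, q_12 = 35·522404835010985 + 13661875162278 = 18297831100546753 → 787483757645099111/18297831100546753
APPEND 11: p_13 = 11·787483757645099111 + 22482736900666112 = 8684804070996756333, q_13 = 11·18297831100546753 + 522404835010985 = 201798546941025268 → 8684804070996756333/201798546941025268
APPEND 26: p_14 = 26·8684804070996756333 + 787483757645099111 = 226592389603560763769, q_14 = 26·201798546941025268 + 18297831100546753 = 5265060051567203721 → 226592389603560763769/5265060051567203721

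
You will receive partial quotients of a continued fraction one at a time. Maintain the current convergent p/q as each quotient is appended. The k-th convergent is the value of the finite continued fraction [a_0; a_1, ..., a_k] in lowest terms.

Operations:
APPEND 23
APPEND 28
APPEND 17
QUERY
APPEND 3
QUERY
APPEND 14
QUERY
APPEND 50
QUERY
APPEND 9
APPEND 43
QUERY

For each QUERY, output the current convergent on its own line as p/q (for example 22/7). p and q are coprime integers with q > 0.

APPEND 23: p_0 = 23·1 + 0 = 23, q_0 = 23·0 + 1 = 1 → 23/1
APPEND 28: p_1 = 28·23 + 1 = 645, q_1 = 28·1 + 0 = 28 → 645/28
APPEND 17: p_2 = 17·645 + 23 = 10988, q_2 = 17·28 + 1 = 477 → 10988/477
APPEND 3: p_3 = 3·10988 + 645 = 33609, q_3 = 3·477 + 28 = 1459 → 33609/1459
APPEND 14: p_4 = 14·33609 + 10988 = 481514, q_4 = 14·1459 + 477 = 20903 → 481514/20903
APPEND 50: p_5 = 50·481514 + 33609 = 24109309, q_5 = 50·20903 + 1459 = 1046609 → 24109309/1046609
APPEND 9: p_6 = 9·24109309 + 481514 = 217465295, q_6 = 9·1046609 + 20903 = 9440384 → 217465295/9440384
APPEND 43: p_7 = 43·217465295 + 24109309 = 9375116994, q_7 = 43·9440384 + 1046609 = 406983121 → 9375116994/406983121

10988/477
33609/1459
481514/20903
24109309/1046609
9375116994/406983121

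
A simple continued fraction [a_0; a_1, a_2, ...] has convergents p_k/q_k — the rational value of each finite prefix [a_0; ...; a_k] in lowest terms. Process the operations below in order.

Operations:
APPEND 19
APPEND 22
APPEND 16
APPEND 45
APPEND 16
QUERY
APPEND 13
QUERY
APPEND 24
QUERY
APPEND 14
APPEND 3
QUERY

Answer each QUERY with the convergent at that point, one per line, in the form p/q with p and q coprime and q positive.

4853987/254865
63404785/3329152
1526568827/80154513
65832673916/3456631515

APPEND 19: p_0 = 19·1 + 0 = 19, q_0 = 19·0 + 1 = 1 → 19/1
APPEND 22: p_1 = 22·19 + 1 = 419, q_1 = 22·1 + 0 = 22 → 419/22
APPEND 16: p_2 = 16·419 + 19 = 6723, q_2 = 16·22 + 1 = 353 → 6723/353
APPEND 45: p_3 = 45·6723 + 419 = 302954, q_3 = 45·353 + 22 = 15907 → 302954/15907
APPEND 16: p_4 = 16·302954 + 6723 = 4853987, q_4 = 16·15907 + 353 = 254865 → 4853987/254865
APPEND 13: p_5 = 13·4853987 + 302954 = 63404785, q_5 = 13·254865 + 15907 = 3329152 → 63404785/3329152
APPEND 24: p_6 = 24·63404785 + 4853987 = 1526568827, q_6 = 24·3329152 + 254865 = 80154513 → 1526568827/80154513
APPEND 14: p_7 = 14·1526568827 + 63404785 = 21435368363, q_7 = 14·80154513 + 3329152 = 1125492334 → 21435368363/1125492334
APPEND 3: p_8 = 3·21435368363 + 1526568827 = 65832673916, q_8 = 3·1125492334 + 80154513 = 3456631515 → 65832673916/3456631515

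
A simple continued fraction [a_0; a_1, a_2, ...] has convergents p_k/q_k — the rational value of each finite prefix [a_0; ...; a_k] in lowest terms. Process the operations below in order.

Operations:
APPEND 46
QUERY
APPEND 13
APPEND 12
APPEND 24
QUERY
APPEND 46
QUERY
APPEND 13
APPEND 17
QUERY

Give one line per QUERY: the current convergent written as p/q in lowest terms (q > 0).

APPEND 46: p_0 = 46·1 + 0 = 46, q_0 = 46·0 + 1 = 1 → 46/1
APPEND 13: p_1 = 13·46 + 1 = 599, q_1 = 13·1 + 0 = 13 → 599/13
APPEND 12: p_2 = 12·599 + 46 = 7234, q_2 = 12·13 + 1 = 157 → 7234/157
APPEND 24: p_3 = 24·7234 + 599 = 174215, q_3 = 24·157 + 13 = 3781 → 174215/3781
APPEND 46: p_4 = 46·174215 + 7234 = 8021124, q_4 = 46·3781 + 157 = 174083 → 8021124/174083
APPEND 13: p_5 = 13·8021124 + 174215 = 104448827, q_5 = 13·174083 + 3781 = 2266860 → 104448827/2266860
APPEND 17: p_6 = 17·104448827 + 8021124 = 1783651183, q_6 = 17·2266860 + 174083 = 38710703 → 1783651183/38710703

46/1
174215/3781
8021124/174083
1783651183/38710703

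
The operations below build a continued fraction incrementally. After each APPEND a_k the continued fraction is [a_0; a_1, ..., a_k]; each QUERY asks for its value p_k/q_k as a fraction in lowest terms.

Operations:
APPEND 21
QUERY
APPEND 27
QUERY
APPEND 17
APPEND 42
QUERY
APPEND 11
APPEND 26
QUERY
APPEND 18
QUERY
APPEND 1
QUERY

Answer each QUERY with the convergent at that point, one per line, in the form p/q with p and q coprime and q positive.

21/1
568/27
407002/19347
117061176/5564549
2111587867/100375159
2228649043/105939708

APPEND 21: p_0 = 21·1 + 0 = 21, q_0 = 21·0 + 1 = 1 → 21/1
APPEND 27: p_1 = 27·21 + 1 = 568, q_1 = 27·1 + 0 = 27 → 568/27
APPEND 17: p_2 = 17·568 + 21 = 9677, q_2 = 17·27 + 1 = 460 → 9677/460
APPEND 42: p_3 = 42·9677 + 568 = 407002, q_3 = 42·460 + 27 = 19347 → 407002/19347
APPEND 11: p_4 = 11·407002 + 9677 = 4486699, q_4 = 11·19347 + 460 = 213277 → 4486699/213277
APPEND 26: p_5 = 26·4486699 + 407002 = 117061176, q_5 = 26·213277 + 19347 = 5564549 → 117061176/5564549
APPEND 18: p_6 = 18·117061176 + 4486699 = 2111587867, q_6 = 18·5564549 + 213277 = 100375159 → 2111587867/100375159
APPEND 1: p_7 = 1·2111587867 + 117061176 = 2228649043, q_7 = 1·100375159 + 5564549 = 105939708 → 2228649043/105939708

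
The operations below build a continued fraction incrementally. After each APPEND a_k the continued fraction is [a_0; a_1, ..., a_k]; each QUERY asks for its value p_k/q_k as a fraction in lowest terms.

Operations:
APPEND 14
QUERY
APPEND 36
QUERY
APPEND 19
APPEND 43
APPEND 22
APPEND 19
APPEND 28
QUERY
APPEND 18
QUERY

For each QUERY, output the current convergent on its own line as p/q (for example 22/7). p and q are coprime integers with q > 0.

APPEND 14: p_0 = 14·1 + 0 = 14, q_0 = 14·0 + 1 = 1 → 14/1
APPEND 36: p_1 = 36·14 + 1 = 505, q_1 = 36·1 + 0 = 36 → 505/36
APPEND 19: p_2 = 19·505 + 14 = 9609, q_2 = 19·36 + 1 = 685 → 9609/685
APPEND 43: p_3 = 43·9609 + 505 = 413692, q_3 = 43·685 + 36 = 29491 → 413692/29491
APPEND 22: p_4 = 22·413692 + 9609 = 9110833, q_4 = 22·29491 + 685 = 649487 → 9110833/649487
APPEND 19: p_5 = 19·9110833 + 413692 = 173519519, q_5 = 19·649487 + 29491 = 12369744 → 173519519/12369744
APPEND 28: p_6 = 28·173519519 + 9110833 = 4867657365, q_6 = 28·12369744 + 649487 = 347002319 → 4867657365/347002319
APPEND 18: p_7 = 18·4867657365 + 173519519 = 87791352089, q_7 = 18·347002319 + 12369744 = 6258411486 → 87791352089/6258411486

14/1
505/36
4867657365/347002319
87791352089/6258411486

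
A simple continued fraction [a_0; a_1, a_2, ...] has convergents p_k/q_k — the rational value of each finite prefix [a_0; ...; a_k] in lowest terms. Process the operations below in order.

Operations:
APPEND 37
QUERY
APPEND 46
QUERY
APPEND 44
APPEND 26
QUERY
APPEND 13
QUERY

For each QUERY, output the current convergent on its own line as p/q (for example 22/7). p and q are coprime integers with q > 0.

37/1
1703/46
1950897/52696
25436630/687073

APPEND 37: p_0 = 37·1 + 0 = 37, q_0 = 37·0 + 1 = 1 → 37/1
APPEND 46: p_1 = 46·37 + 1 = 1703, q_1 = 46·1 + 0 = 46 → 1703/46
APPEND 44: p_2 = 44·1703 + 37 = 74969, q_2 = 44·46 + 1 = 2025 → 74969/2025
APPEND 26: p_3 = 26·74969 + 1703 = 1950897, q_3 = 26·2025 + 46 = 52696 → 1950897/52696
APPEND 13: p_4 = 13·1950897 + 74969 = 25436630, q_4 = 13·52696 + 2025 = 687073 → 25436630/687073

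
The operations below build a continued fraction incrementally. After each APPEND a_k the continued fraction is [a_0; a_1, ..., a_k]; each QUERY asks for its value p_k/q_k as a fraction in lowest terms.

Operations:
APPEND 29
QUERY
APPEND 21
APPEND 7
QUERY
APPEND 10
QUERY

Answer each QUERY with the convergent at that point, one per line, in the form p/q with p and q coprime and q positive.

APPEND 29: p_0 = 29·1 + 0 = 29, q_0 = 29·0 + 1 = 1 → 29/1
APPEND 21: p_1 = 21·29 + 1 = 610, q_1 = 21·1 + 0 = 21 → 610/21
APPEND 7: p_2 = 7·610 + 29 = 4299, q_2 = 7·21 + 1 = 148 → 4299/148
APPEND 10: p_3 = 10·4299 + 610 = 43600, q_3 = 10·148 + 21 = 1501 → 43600/1501

29/1
4299/148
43600/1501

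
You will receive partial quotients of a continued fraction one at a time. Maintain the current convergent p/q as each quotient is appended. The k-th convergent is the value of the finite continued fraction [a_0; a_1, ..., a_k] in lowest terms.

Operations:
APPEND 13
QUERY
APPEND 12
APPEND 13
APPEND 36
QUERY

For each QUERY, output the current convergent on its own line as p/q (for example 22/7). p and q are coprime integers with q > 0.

APPEND 13: p_0 = 13·1 + 0 = 13, q_0 = 13·0 + 1 = 1 → 13/1
APPEND 12: p_1 = 12·13 + 1 = 157, q_1 = 12·1 + 0 = 12 → 157/12
APPEND 13: p_2 = 13·157 + 13 = 2054, q_2 = 13·12 + 1 = 157 → 2054/157
APPEND 36: p_3 = 36·2054 + 157 = 74101, q_3 = 36·157 + 12 = 5664 → 74101/5664

13/1
74101/5664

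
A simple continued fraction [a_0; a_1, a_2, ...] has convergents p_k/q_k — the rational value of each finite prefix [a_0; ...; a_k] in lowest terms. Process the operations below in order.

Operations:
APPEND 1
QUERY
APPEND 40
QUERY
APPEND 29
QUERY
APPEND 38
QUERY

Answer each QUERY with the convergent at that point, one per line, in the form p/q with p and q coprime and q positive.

APPEND 1: p_0 = 1·1 + 0 = 1, q_0 = 1·0 + 1 = 1 → 1/1
APPEND 40: p_1 = 40·1 + 1 = 41, q_1 = 40·1 + 0 = 40 → 41/40
APPEND 29: p_2 = 29·41 + 1 = 1190, q_2 = 29·40 + 1 = 1161 → 1190/1161
APPEND 38: p_3 = 38·1190 + 41 = 45261, q_3 = 38·1161 + 40 = 44158 → 45261/44158

1/1
41/40
1190/1161
45261/44158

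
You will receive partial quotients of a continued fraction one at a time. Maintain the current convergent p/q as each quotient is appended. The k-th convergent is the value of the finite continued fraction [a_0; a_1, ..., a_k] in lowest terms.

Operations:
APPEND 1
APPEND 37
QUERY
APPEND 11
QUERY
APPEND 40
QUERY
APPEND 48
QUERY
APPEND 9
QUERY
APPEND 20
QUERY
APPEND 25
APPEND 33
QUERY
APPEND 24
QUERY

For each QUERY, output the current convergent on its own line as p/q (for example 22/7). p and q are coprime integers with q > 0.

38/37
419/408
16798/16357
806723/785544
7277305/7086253
146352823/142510604
121127582863/117947605253
2910728086592/2834312377425

APPEND 1: p_0 = 1·1 + 0 = 1, q_0 = 1·0 + 1 = 1 → 1/1
APPEND 37: p_1 = 37·1 + 1 = 38, q_1 = 37·1 + 0 = 37 → 38/37
APPEND 11: p_2 = 11·38 + 1 = 419, q_2 = 11·37 + 1 = 408 → 419/408
APPEND 40: p_3 = 40·419 + 38 = 16798, q_3 = 40·408 + 37 = 16357 → 16798/16357
APPEND 48: p_4 = 48·16798 + 419 = 806723, q_4 = 48·16357 + 408 = 785544 → 806723/785544
APPEND 9: p_5 = 9·806723 + 16798 = 7277305, q_5 = 9·785544 + 16357 = 7086253 → 7277305/7086253
APPEND 20: p_6 = 20·7277305 + 806723 = 146352823, q_6 = 20·7086253 + 785544 = 142510604 → 146352823/142510604
APPEND 25: p_7 = 25·146352823 + 7277305 = 3666097880, q_7 = 25·142510604 + 7086253 = 3569851353 → 3666097880/3569851353
APPEND 33: p_8 = 33·3666097880 + 146352823 = 121127582863, q_8 = 33·3569851353 + 142510604 = 117947605253 → 121127582863/117947605253
APPEND 24: p_9 = 24·121127582863 + 3666097880 = 2910728086592, q_9 = 24·117947605253 + 3569851353 = 2834312377425 → 2910728086592/2834312377425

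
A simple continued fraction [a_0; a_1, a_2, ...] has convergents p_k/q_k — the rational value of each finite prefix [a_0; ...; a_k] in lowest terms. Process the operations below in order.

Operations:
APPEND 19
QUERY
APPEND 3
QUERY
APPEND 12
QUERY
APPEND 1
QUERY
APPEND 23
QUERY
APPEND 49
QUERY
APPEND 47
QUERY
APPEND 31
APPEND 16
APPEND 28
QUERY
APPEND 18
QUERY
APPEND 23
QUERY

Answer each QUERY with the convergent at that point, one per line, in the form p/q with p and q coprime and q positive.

19/1
58/3
715/37
773/40
18494/957
906979/46933
42646507/2206808
595198066700/30799424093
10734775026243/555487168178
247495023670289/12807004292187

APPEND 19: p_0 = 19·1 + 0 = 19, q_0 = 19·0 + 1 = 1 → 19/1
APPEND 3: p_1 = 3·19 + 1 = 58, q_1 = 3·1 + 0 = 3 → 58/3
APPEND 12: p_2 = 12·58 + 19 = 715, q_2 = 12·3 + 1 = 37 → 715/37
APPEND 1: p_3 = 1·715 + 58 = 773, q_3 = 1·37 + 3 = 40 → 773/40
APPEND 23: p_4 = 23·773 + 715 = 18494, q_4 = 23·40 + 37 = 957 → 18494/957
APPEND 49: p_5 = 49·18494 + 773 = 906979, q_5 = 49·957 + 40 = 46933 → 906979/46933
APPEND 47: p_6 = 47·906979 + 18494 = 42646507, q_6 = 47·46933 + 957 = 2206808 → 42646507/2206808
APPEND 31: p_7 = 31·42646507 + 906979 = 1322948696, q_7 = 31·2206808 + 46933 = 68457981 → 1322948696/68457981
APPEND 16: p_8 = 16·1322948696 + 42646507 = 21209825643, q_8 = 16·68457981 + 2206808 = 1097534504 → 21209825643/1097534504
APPEND 28: p_9 = 28·21209825643 + 1322948696 = 595198066700, q_9 = 28·1097534504 + 68457981 = 30799424093 → 595198066700/30799424093
APPEND 18: p_10 = 18·595198066700 + 21209825643 = 10734775026243, q_10 = 18·30799424093 + 1097534504 = 555487168178 → 10734775026243/555487168178
APPEND 23: p_11 = 23·10734775026243 + 595198066700 = 247495023670289, q_11 = 23·555487168178 + 30799424093 = 12807004292187 → 247495023670289/12807004292187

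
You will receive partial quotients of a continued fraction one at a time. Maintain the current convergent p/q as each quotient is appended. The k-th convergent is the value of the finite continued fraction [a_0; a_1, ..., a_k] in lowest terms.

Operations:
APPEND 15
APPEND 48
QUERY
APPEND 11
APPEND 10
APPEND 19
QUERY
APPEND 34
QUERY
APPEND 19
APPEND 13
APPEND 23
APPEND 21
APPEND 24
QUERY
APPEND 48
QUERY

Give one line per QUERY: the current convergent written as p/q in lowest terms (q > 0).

APPEND 15: p_0 = 15·1 + 0 = 15, q_0 = 15·0 + 1 = 1 → 15/1
APPEND 48: p_1 = 48·15 + 1 = 721, q_1 = 48·1 + 0 = 48 → 721/48
APPEND 11: p_2 = 11·721 + 15 = 7946, q_2 = 11·48 + 1 = 529 → 7946/529
APPEND 10: p_3 = 10·7946 + 721 = 80181, q_3 = 10·529 + 48 = 5338 → 80181/5338
APPEND 19: p_4 = 19·80181 + 7946 = 1531385, q_4 = 19·5338 + 529 = 101951 → 1531385/101951
APPEND 34: p_5 = 34·1531385 + 80181 = 52147271, q_5 = 34·101951 + 5338 = 3471672 → 52147271/3471672
APPEND 19: p_6 = 19·52147271 + 1531385 = 992329534, q_6 = 19·3471672 + 101951 = 66063719 → 992329534/66063719
APPEND 13: p_7 = 13·992329534 + 52147271 = 12952431213, q_7 = 13·66063719 + 3471672 = 862300019 → 12952431213/862300019
APPEND 23: p_8 = 23·12952431213 + 992329534 = 298898247433, q_8 = 23·862300019 + 66063719 = 19898964156 → 298898247433/19898964156
APPEND 21: p_9 = 21·298898247433 + 12952431213 = 6289815627306, q_9 = 21·19898964156 + 862300019 = 418740547295 → 6289815627306/418740547295
APPEND 24: p_10 = 24·6289815627306 + 298898247433 = 151254473302777, q_10 = 24·418740547295 + 19898964156 = 10069672099236 → 151254473302777/10069672099236
APPEND 48: p_11 = 48·151254473302777 + 6289815627306 = 7266504534160602, q_11 = 48·10069672099236 + 418740547295 = 483763001310623 → 7266504534160602/483763001310623

721/48
1531385/101951
52147271/3471672
151254473302777/10069672099236
7266504534160602/483763001310623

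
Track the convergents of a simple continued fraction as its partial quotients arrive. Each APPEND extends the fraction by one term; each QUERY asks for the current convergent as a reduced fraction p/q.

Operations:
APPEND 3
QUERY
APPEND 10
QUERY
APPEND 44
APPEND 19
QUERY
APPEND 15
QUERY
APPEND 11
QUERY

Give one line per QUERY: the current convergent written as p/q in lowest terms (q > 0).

APPEND 3: p_0 = 3·1 + 0 = 3, q_0 = 3·0 + 1 = 1 → 3/1
APPEND 10: p_1 = 10·3 + 1 = 31, q_1 = 10·1 + 0 = 10 → 31/10
APPEND 44: p_2 = 44·31 + 3 = 1367, q_2 = 44·10 + 1 = 441 → 1367/441
APPEND 19: p_3 = 19·1367 + 31 = 26004, q_3 = 19·441 + 10 = 8389 → 26004/8389
APPEND 15: p_4 = 15·26004 + 1367 = 391427, q_4 = 15·8389 + 441 = 126276 → 391427/126276
APPEND 11: p_5 = 11·391427 + 26004 = 4331701, q_5 = 11·126276 + 8389 = 1397425 → 4331701/1397425

3/1
31/10
26004/8389
391427/126276
4331701/1397425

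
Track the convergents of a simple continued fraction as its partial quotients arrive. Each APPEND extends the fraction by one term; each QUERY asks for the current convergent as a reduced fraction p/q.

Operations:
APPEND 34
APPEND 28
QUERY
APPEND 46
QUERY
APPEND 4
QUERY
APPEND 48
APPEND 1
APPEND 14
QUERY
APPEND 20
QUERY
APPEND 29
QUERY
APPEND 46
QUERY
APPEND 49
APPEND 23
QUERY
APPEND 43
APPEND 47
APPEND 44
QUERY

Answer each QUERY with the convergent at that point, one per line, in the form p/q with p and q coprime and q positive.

APPEND 34: p_0 = 34·1 + 0 = 34, q_0 = 34·0 + 1 = 1 → 34/1
APPEND 28: p_1 = 28·34 + 1 = 953, q_1 = 28·1 + 0 = 28 → 953/28
APPEND 46: p_2 = 46·953 + 34 = 43872, q_2 = 46·28 + 1 = 1289 → 43872/1289
APPEND 4: p_3 = 4·43872 + 953 = 176441, q_3 = 4·1289 + 28 = 5184 → 176441/5184
APPEND 48: p_4 = 48·176441 + 43872 = 8513040, q_4 = 48·5184 + 1289 = 250121 → 8513040/250121
APPEND 1: p_5 = 1·8513040 + 176441 = 8689481, q_5 = 1·250121 + 5184 = 255305 → 8689481/255305
APPEND 14: p_6 = 14·8689481 + 8513040 = 130165774, q_6 = 14·255305 + 250121 = 3824391 → 130165774/3824391
APPEND 20: p_7 = 20·130165774 + 8689481 = 2612004961, q_7 = 20·3824391 + 255305 = 76743125 → 2612004961/76743125
APPEND 29: p_8 = 29·2612004961 + 130165774 = 75878309643, q_8 = 29·76743125 + 3824391 = 2229375016 → 75878309643/2229375016
APPEND 46: p_9 = 46·75878309643 + 2612004961 = 3493014248539, q_9 = 46·2229375016 + 76743125 = 102627993861 → 3493014248539/102627993861
APPEND 49: p_10 = 49·3493014248539 + 75878309643 = 171233576488054, q_10 = 49·102627993861 + 2229375016 = 5031001074205 → 171233576488054/5031001074205
APPEND 23: p_11 = 23·171233576488054 + 3493014248539 = 3941865273473781, q_11 = 23·5031001074205 + 102627993861 = 115815652700576 → 3941865273473781/115815652700576
APPEND 43: p_12 = 43·3941865273473781 + 171233576488054 = 169671440335860637, q_12 = 43·115815652700576 + 5031001074205 = 4985104067198973 → 169671440335860637/4985104067198973
APPEND 47: p_13 = 47·169671440335860637 + 3941865273473781 = 7978499561058923720, q_13 = 47·4985104067198973 + 115815652700576 = 234415706811052307 → 7978499561058923720/234415706811052307
APPEND 44: p_14 = 44·7978499561058923720 + 169671440335860637 = 351223652126928504317, q_14 = 44·234415706811052307 + 4985104067198973 = 10319276203753500481 → 351223652126928504317/10319276203753500481

953/28
43872/1289
176441/5184
130165774/3824391
2612004961/76743125
75878309643/2229375016
3493014248539/102627993861
3941865273473781/115815652700576
351223652126928504317/10319276203753500481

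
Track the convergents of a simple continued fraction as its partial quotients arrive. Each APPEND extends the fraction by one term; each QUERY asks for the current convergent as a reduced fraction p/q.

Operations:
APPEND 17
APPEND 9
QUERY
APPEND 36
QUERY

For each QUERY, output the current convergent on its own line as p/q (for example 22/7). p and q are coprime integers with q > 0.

APPEND 17: p_0 = 17·1 + 0 = 17, q_0 = 17·0 + 1 = 1 → 17/1
APPEND 9: p_1 = 9·17 + 1 = 154, q_1 = 9·1 + 0 = 9 → 154/9
APPEND 36: p_2 = 36·154 + 17 = 5561, q_2 = 36·9 + 1 = 325 → 5561/325

154/9
5561/325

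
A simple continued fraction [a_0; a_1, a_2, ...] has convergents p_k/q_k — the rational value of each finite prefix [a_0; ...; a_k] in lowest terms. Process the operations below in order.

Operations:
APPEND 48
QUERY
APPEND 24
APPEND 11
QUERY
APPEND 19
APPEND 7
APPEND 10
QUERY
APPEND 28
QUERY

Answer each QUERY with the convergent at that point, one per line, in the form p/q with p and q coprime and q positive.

APPEND 48: p_0 = 48·1 + 0 = 48, q_0 = 48·0 + 1 = 1 → 48/1
APPEND 24: p_1 = 24·48 + 1 = 1153, q_1 = 24·1 + 0 = 24 → 1153/24
APPEND 11: p_2 = 11·1153 + 48 = 12731, q_2 = 11·24 + 1 = 265 → 12731/265
APPEND 19: p_3 = 19·12731 + 1153 = 243042, q_3 = 19·265 + 24 = 5059 → 243042/5059
APPEND 7: p_4 = 7·243042 + 12731 = 1714025, q_4 = 7·5059 + 265 = 35678 → 1714025/35678
APPEND 10: p_5 = 10·1714025 + 243042 = 17383292, q_5 = 10·35678 + 5059 = 361839 → 17383292/361839
APPEND 28: p_6 = 28·17383292 + 1714025 = 488446201, q_6 = 28·361839 + 35678 = 10167170 → 488446201/10167170

48/1
12731/265
17383292/361839
488446201/10167170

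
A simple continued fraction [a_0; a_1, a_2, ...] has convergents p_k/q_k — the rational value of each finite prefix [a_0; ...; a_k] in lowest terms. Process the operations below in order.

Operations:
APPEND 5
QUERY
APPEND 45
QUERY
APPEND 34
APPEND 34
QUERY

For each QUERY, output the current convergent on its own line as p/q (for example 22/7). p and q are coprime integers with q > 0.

5/1
226/45
261652/52099

APPEND 5: p_0 = 5·1 + 0 = 5, q_0 = 5·0 + 1 = 1 → 5/1
APPEND 45: p_1 = 45·5 + 1 = 226, q_1 = 45·1 + 0 = 45 → 226/45
APPEND 34: p_2 = 34·226 + 5 = 7689, q_2 = 34·45 + 1 = 1531 → 7689/1531
APPEND 34: p_3 = 34·7689 + 226 = 261652, q_3 = 34·1531 + 45 = 52099 → 261652/52099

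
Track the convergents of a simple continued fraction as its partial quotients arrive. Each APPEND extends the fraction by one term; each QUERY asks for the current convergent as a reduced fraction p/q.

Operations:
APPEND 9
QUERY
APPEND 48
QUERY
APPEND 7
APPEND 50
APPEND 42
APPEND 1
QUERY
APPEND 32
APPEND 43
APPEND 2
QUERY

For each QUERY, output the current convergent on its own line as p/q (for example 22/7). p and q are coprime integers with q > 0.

APPEND 9: p_0 = 9·1 + 0 = 9, q_0 = 9·0 + 1 = 1 → 9/1
APPEND 48: p_1 = 48·9 + 1 = 433, q_1 = 48·1 + 0 = 48 → 433/48
APPEND 7: p_2 = 7·433 + 9 = 3040, q_2 = 7·48 + 1 = 337 → 3040/337
APPEND 50: p_3 = 50·3040 + 433 = 152433, q_3 = 50·337 + 48 = 16898 → 152433/16898
APPEND 42: p_4 = 42·152433 + 3040 = 6405226, q_4 = 42·16898 + 337 = 710053 → 6405226/710053
APPEND 1: p_5 = 1·6405226 + 152433 = 6557659, q_5 = 1·710053 + 16898 = 726951 → 6557659/726951
APPEND 32: p_6 = 32·6557659 + 6405226 = 216250314, q_6 = 32·726951 + 710053 = 23972485 → 216250314/23972485
APPEND 43: p_7 = 43·216250314 + 6557659 = 9305321161, q_7 = 43·23972485 + 726951 = 1031543806 → 9305321161/1031543806
APPEND 2: p_8 = 2·9305321161 + 216250314 = 18826892636, q_8 = 2·1031543806 + 23972485 = 2087060097 → 18826892636/2087060097

9/1
433/48
6557659/726951
18826892636/2087060097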